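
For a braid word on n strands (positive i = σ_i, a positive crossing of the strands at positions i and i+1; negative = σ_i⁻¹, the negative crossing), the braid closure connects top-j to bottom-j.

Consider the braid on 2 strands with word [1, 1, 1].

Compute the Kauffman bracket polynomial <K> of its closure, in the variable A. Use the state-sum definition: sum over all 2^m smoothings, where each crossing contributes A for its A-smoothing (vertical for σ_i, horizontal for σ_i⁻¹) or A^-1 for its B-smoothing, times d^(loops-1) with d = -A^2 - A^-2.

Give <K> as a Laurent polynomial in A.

Braid: s1 s1 s1 on 2 strands, 3 crossings.
Writhe w = (#positive) - (#negative) = 3 - 0 = 3.
Computing the Kauffman bracket via state sum. There are 2^3 = 8 states.
Smooth each crossing (0=||, 1=⌣⌢); contribution A^(Σ sign_k(1-2s_k)) * d^(L-1).
  state 000: A-exp=+3, loops=2, term = A^3 * d^1
  state 001: A-exp=+1, loops=1, term = A^1 * d^0
  state 010: A-exp=+1, loops=1, term = A^1 * d^0
  state 011: A-exp=-1, loops=2, term = A^-1 * d^1
  state 100: A-exp=+1, loops=1, term = A^1 * d^0
  state 101: A-exp=-1, loops=2, term = A^-1 * d^1
  state 110: A-exp=-1, loops=2, term = A^-1 * d^1
  state 111: A-exp=-3, loops=3, term = A^-3 * d^2
Collect the terms by A-exponent (count of states per loop number):
Powers of d = -A^2 - A^-2: d^2 = A^4 + 2 + A^-4.
  A^3 * (d) = -A^5 - A
  A^1 * (3) = 3*A
  A^-1 * (3*d) = -3*A - 3*A^-3
  A^-3 * (d^2) = A + 2*A^-3 + A^-7
Summing the groups: <K> = -A^5 - A^-3 + A^-7

Answer: -A^5 - A^-3 + A^-7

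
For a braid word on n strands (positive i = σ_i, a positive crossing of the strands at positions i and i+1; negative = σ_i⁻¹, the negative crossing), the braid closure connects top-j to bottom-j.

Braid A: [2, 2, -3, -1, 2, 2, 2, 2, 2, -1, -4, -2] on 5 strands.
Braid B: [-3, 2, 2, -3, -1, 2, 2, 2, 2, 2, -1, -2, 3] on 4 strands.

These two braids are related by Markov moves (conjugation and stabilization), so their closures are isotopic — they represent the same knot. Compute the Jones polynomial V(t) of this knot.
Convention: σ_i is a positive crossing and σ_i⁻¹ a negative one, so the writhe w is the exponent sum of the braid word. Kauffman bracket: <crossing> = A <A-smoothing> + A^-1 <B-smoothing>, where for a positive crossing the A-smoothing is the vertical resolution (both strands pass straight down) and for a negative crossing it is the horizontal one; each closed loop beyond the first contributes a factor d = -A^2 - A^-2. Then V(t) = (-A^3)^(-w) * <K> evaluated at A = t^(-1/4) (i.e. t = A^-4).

Markov-equivalent braids have isotopic closures, hence identical knot invariants. Strip the Markov moves from each word to reach a common short braid β, then compute V(t) once on β.
Braid A: s2 s2 s3^-1 s1^-1 s2 s2 s2 s2 s2 s1^-1 s4^-1 s2^-1 on 5 strands reduces by inverse Markov moves (closure unchanged at each step):
  Deconjugate: the word is γ·β·γ⁻¹ with γ = s2 (prefix) and γ⁻¹ = s2^-1 (suffix); strip both.
  Destabilize: the word has the form β·s4^-1 where s4^-1 occurs only as the final letter (β ∈ B_4); drop it and the last strand → 4 strands.
Reduced to β = s2 s3^-1 s1^-1 s2 s2 s2 s2 s2 s1^-1 on 4 strands, 9 crossings.
Braid B: s3^-1 s2 s2 s3^-1 s1^-1 s2 s2 s2 s2 s2 s1^-1 s2^-1 s3 on 4 strands reduces by inverse Markov moves (closure unchanged at each step):
  Deconjugate: the word is γ·β·γ⁻¹ with γ = s3^-1 s2 (prefix) and γ⁻¹ = s2^-1 s3 (suffix); strip both.
Reduced to β = s2 s3^-1 s1^-1 s2 s2 s2 s2 s2 s1^-1 on 4 strands, 9 crossings.
Both give the same β = s2 s3^-1 s1^-1 s2 s2 s2 s2 s2 s1^-1 on 4 strands, so one state sum suffices:
Braid: s2 s3^-1 s1^-1 s2 s2 s2 s2 s2 s1^-1 on 4 strands, 9 crossings.
Writhe w = (#positive) - (#negative) = 6 - 3 = 3.
Enumerate smoothing states for the bracket polynomial. There are 2^9 = 512 states.
Smooth each crossing (0=||, 1=⌣⌢); contribution A^(Σ sign_k(1-2s_k)) * d^(L-1).
Tabulate the states by total A-exponent and number of loops L (A-exp: L × count):
  A^9: L=3 ×1
  A^7: L=2 ×8, L=4 ×1
  A^5: L=1 ×17, L=3 ×19
  A^3: L=2 ×63, L=4 ×21
  A^1: L=3 ×111, L=5 ×15
  A^-1: L=4 ×120, L=6 ×6
  A^-3: L=5 ×83, L=7 ×1
  A^-5: L=6 ×36
  A^-7: L=7 ×9
  A^-9: L=8 ×1
Each group contributes A^e * Σ count * d^(L-1):
Powers of d = -A^2 - A^-2: d^2 = A^4 + 2 + A^-4; d^3 = -A^6 - 3*A^2 - 3*A^-2 - A^-6; d^4 = A^8 + 4*A^4 + 6 + 4*A^-4 + A^-8; d^5 = -A^10 - 5*A^6 - 10*A^2 - 10*A^-2 - 5*A^-6 - A^-10; d^6 = A^12 + 6*A^8 + 15*A^4 + 20 + 15*A^-4 + 6*A^-8 + A^-12; d^7 = -A^14 - 7*A^10 - 21*A^6 - 35*A^2 - 35*A^-2 - 21*A^-6 - 7*A^-10 - A^-14.
  A^9 * (d^2) = A^13 + 2*A^9 + A^5
  A^7 * (8*d + d^3) = -A^13 - 11*A^9 - 11*A^5 - A
  A^5 * (17 + 19*d^2) = 19*A^9 + 55*A^5 + 19*A
  A^3 * (63*d + 21*d^3) = -21*A^9 - 126*A^5 - 126*A - 21*A^-3
  A^1 * (111*d^2 + 15*d^4) = 15*A^9 + 171*A^5 + 312*A + 171*A^-3 + 15*A^-7
  A^-1 * (120*d^3 + 6*d^5) = -6*A^9 - 150*A^5 - 420*A - 420*A^-3 - 150*A^-7 - 6*A^-11
  A^-3 * (83*d^4 + d^6) = A^9 + 89*A^5 + 347*A + 518*A^-3 + 347*A^-7 + 89*A^-11 + A^-15
  A^-5 * (36*d^5) = -36*A^5 - 180*A - 360*A^-3 - 360*A^-7 - 180*A^-11 - 36*A^-15
  A^-7 * (9*d^6) = 9*A^5 + 54*A + 135*A^-3 + 180*A^-7 + 135*A^-11 + 54*A^-15 + 9*A^-19
  A^-9 * (d^7) = -A^5 - 7*A - 21*A^-3 - 35*A^-7 - 35*A^-11 - 21*A^-15 - 7*A^-19 - A^-23
Summing the groups: <K> = -A^9 + A^5 - 2*A + 2*A^-3 - 3*A^-7 + 3*A^-11 - 2*A^-15 + 2*A^-19 - A^-23
Normalise by the writhe: (-A^3)^(-w) = (-A^3)^(-3) = -A^-9, so f(A) = -A^-9 * <K> = 1 - A^-4 + 2*A^-8 - 2*A^-12 + 3*A^-16 - 3*A^-20 + 2*A^-24 - 2*A^-28 + A^-32.
Substitute A = t^(-1/4), i.e. A^e → t^(-e/4): V(t) = t^8 - 2*t^7 + 2*t^6 - 3*t^5 + 3*t^4 - 2*t^3 + 2*t^2 - t + 1

Answer: t^8 - 2*t^7 + 2*t^6 - 3*t^5 + 3*t^4 - 2*t^3 + 2*t^2 - t + 1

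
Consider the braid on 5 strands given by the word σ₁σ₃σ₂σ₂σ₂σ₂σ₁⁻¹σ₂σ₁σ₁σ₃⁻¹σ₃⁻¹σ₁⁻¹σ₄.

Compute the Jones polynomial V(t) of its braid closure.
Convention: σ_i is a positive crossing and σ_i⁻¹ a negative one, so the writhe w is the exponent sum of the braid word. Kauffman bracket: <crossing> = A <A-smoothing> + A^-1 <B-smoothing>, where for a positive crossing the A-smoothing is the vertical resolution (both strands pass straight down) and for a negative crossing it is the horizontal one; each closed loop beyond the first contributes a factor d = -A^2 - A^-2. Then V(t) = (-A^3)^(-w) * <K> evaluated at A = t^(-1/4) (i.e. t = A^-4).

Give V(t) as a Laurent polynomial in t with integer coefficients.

-t^9 + t^8 - 2*t^7 + 3*t^6 - 2*t^5 + 2*t^4 - t^3 + t^2

Derivation:
The presented braid s1 s3 s2 s2 s2 s2 s1^-1 s2 s1 s1 s3^-1 s3^-1 s1^-1 s4 on 5 strands reduces by inverse Markov moves (closure unchanged at each step):
  Destabilize: the word has the form β·s4 where s4 occurs only as the final letter (β ∈ B_4); drop it and the last strand → 4 strands.
  Deconjugate: the word is γ·β·γ⁻¹ with γ = s1 s3 (prefix) and γ⁻¹ = s3^-1 s1^-1 (suffix); strip both.
  Destabilize: the word has the form β·s3^-1 where s3^-1 occurs only as the final letter (β ∈ B_3); drop it and the last strand → 3 strands.
Reduced to β = s2 s2 s2 s2 s1^-1 s2 s1 s1 on 3 strands, 8 crossings.
Compute on β:
Braid: s2 s2 s2 s2 s1^-1 s2 s1 s1 on 3 strands, 8 crossings.
Writhe w = (#positive) - (#negative) = 7 - 1 = 6.
State-sum expansion of <K>. There are 2^8 = 256 states.
For each crossing: s=0 is the vertical smoothing, s=1 horizontal. Crossing k contributes A^(sign_k * (1 - 2*s_k)); loop factor d = -A^2 - A^-2.
Tabulate the states by total A-exponent and number of loops L (A-exp: L × count):
  A^8: L=2 ×1
  A^6: L=1 ×5, L=3 ×3
  A^4: L=2 ×27, L=4 ×1
  A^2: L=1 ×18, L=3 ×38
  A^0: L=2 ×41, L=4 ×29
  A^-2: L=3 ×44, L=5 ×12
  A^-4: L=4 ×26, L=6 ×2
  A^-6: L=5 ×8
  A^-8: L=6 ×1
Each group contributes A^e * Σ count * d^(L-1):
Powers of d = -A^2 - A^-2: d^2 = A^4 + 2 + A^-4; d^3 = -A^6 - 3*A^2 - 3*A^-2 - A^-6; d^4 = A^8 + 4*A^4 + 6 + 4*A^-4 + A^-8; d^5 = -A^10 - 5*A^6 - 10*A^2 - 10*A^-2 - 5*A^-6 - A^-10.
  A^8 * (d) = -A^10 - A^6
  A^6 * (5 + 3*d^2) = 3*A^10 + 11*A^6 + 3*A^2
  A^4 * (27*d + d^3) = -A^10 - 30*A^6 - 30*A^2 - A^-2
  A^2 * (18 + 38*d^2) = 38*A^6 + 94*A^2 + 38*A^-2
  A^0 * (41*d + 29*d^3) = -29*A^6 - 128*A^2 - 128*A^-2 - 29*A^-6
  A^-2 * (44*d^2 + 12*d^4) = 12*A^6 + 92*A^2 + 160*A^-2 + 92*A^-6 + 12*A^-10
  A^-4 * (26*d^3 + 2*d^5) = -2*A^6 - 36*A^2 - 98*A^-2 - 98*A^-6 - 36*A^-10 - 2*A^-14
  A^-6 * (8*d^4) = 8*A^2 + 32*A^-2 + 48*A^-6 + 32*A^-10 + 8*A^-14
  A^-8 * (d^5) = -A^2 - 5*A^-2 - 10*A^-6 - 10*A^-10 - 5*A^-14 - A^-18
Summing the groups: <K> = A^10 - A^6 + 2*A^2 - 2*A^-2 + 3*A^-6 - 2*A^-10 + A^-14 - A^-18
Normalise by the writhe: (-A^3)^(-w) = (-A^3)^(-6) = A^-18, so f(A) = A^-18 * <K> = A^-8 - A^-12 + 2*A^-16 - 2*A^-20 + 3*A^-24 - 2*A^-28 + A^-32 - A^-36.
Substitute A = t^(-1/4), i.e. A^e → t^(-e/4): V(t) = -t^9 + t^8 - 2*t^7 + 3*t^6 - 2*t^5 + 2*t^4 - t^3 + t^2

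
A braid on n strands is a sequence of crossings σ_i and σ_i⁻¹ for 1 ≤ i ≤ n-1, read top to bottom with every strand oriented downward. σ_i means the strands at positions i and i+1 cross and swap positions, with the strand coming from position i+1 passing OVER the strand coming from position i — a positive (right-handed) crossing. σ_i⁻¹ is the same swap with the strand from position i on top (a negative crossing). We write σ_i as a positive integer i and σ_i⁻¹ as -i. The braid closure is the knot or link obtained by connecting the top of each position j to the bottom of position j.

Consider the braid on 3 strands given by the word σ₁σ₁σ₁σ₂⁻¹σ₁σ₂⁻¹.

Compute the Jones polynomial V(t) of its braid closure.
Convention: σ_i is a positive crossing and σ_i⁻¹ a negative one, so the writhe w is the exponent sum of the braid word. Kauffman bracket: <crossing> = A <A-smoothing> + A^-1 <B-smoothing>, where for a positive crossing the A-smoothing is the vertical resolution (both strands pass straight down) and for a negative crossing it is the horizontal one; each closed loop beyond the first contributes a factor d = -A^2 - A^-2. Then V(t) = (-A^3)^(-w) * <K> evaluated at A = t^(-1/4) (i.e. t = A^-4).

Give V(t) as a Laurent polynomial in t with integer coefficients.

t^5 - 2*t^4 + 2*t^3 - 2*t^2 + 2*t - 1 + t^-1

Derivation:
Braid: s1 s1 s1 s2^-1 s1 s2^-1 on 3 strands, 6 crossings.
Writhe w = (#positive) - (#negative) = 4 - 2 = 2.
Computing the Kauffman bracket via state sum. There are 2^6 = 64 states.
For each crossing: s=0 is the vertical smoothing, s=1 horizontal. Crossing k contributes A^(sign_k * (1 - 2*s_k)); loop factor d = -A^2 - A^-2.
Tabulate the states by total A-exponent and number of loops L (A-exp: L × count):
  A^6: L=3 ×1
  A^4: L=2 ×6
  A^2: L=1 ×11, L=3 ×4
  A^0: L=2 ×19, L=4 ×1
  A^-2: L=3 ×15
  A^-4: L=4 ×6
  A^-6: L=5 ×1
Each group contributes A^e * Σ count * d^(L-1):
Powers of d = -A^2 - A^-2: d^2 = A^4 + 2 + A^-4; d^3 = -A^6 - 3*A^2 - 3*A^-2 - A^-6; d^4 = A^8 + 4*A^4 + 6 + 4*A^-4 + A^-8.
  A^6 * (d^2) = A^10 + 2*A^6 + A^2
  A^4 * (6*d) = -6*A^6 - 6*A^2
  A^2 * (11 + 4*d^2) = 4*A^6 + 19*A^2 + 4*A^-2
  A^0 * (19*d + d^3) = -A^6 - 22*A^2 - 22*A^-2 - A^-6
  A^-2 * (15*d^2) = 15*A^2 + 30*A^-2 + 15*A^-6
  A^-4 * (6*d^3) = -6*A^2 - 18*A^-2 - 18*A^-6 - 6*A^-10
  A^-6 * (d^4) = A^2 + 4*A^-2 + 6*A^-6 + 4*A^-10 + A^-14
Summing the groups: <K> = A^10 - A^6 + 2*A^2 - 2*A^-2 + 2*A^-6 - 2*A^-10 + A^-14
Normalise by the writhe: (-A^3)^(-w) = (-A^3)^(-2) = A^-6, so f(A) = A^-6 * <K> = A^4 - 1 + 2*A^-4 - 2*A^-8 + 2*A^-12 - 2*A^-16 + A^-20.
Substitute A = t^(-1/4), i.e. A^e → t^(-e/4): V(t) = t^5 - 2*t^4 + 2*t^3 - 2*t^2 + 2*t - 1 + t^-1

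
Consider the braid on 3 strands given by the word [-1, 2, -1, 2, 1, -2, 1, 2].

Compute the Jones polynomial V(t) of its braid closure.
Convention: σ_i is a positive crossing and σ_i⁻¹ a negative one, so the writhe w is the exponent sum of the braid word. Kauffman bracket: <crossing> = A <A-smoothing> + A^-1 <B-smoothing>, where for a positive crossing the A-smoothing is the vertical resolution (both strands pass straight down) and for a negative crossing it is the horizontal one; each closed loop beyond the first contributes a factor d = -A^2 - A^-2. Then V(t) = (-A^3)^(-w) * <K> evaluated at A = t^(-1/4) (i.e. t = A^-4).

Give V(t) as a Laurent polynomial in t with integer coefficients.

Braid: s1^-1 s2 s1^-1 s2 s1 s2^-1 s1 s2 on 3 strands, 8 crossings.
Writhe w = (#positive) - (#negative) = 5 - 3 = 2.
Enumerate smoothing states for the bracket polynomial. There are 2^8 = 256 states.
Smooth each crossing (0=||, 1=⌣⌢); contribution A^(Σ sign_k(1-2s_k)) * d^(L-1).
Tabulate the states by total A-exponent and number of loops L (A-exp: L × count):
  A^8: L=2 ×1
  A^6: L=1 ×3, L=3 ×5
  A^4: L=2 ×22, L=4 ×6
  A^2: L=1 ×18, L=3 ×37, L=5 ×1
  A^0: L=2 ×58, L=4 ×12
  A^-2: L=1 ×24, L=3 ×31, L=5 ×1
  A^-4: L=2 ×23, L=4 ×5
  A^-6: L=3 ×8
  A^-8: L=4 ×1
Each group contributes A^e * Σ count * d^(L-1):
Powers of d = -A^2 - A^-2: d^2 = A^4 + 2 + A^-4; d^3 = -A^6 - 3*A^2 - 3*A^-2 - A^-6; d^4 = A^8 + 4*A^4 + 6 + 4*A^-4 + A^-8.
  A^8 * (d) = -A^10 - A^6
  A^6 * (3 + 5*d^2) = 5*A^10 + 13*A^6 + 5*A^2
  A^4 * (22*d + 6*d^3) = -6*A^10 - 40*A^6 - 40*A^2 - 6*A^-2
  A^2 * (18 + 37*d^2 + d^4) = A^10 + 41*A^6 + 98*A^2 + 41*A^-2 + A^-6
  A^0 * (58*d + 12*d^3) = -12*A^6 - 94*A^2 - 94*A^-2 - 12*A^-6
  A^-2 * (24 + 31*d^2 + d^4) = A^6 + 35*A^2 + 92*A^-2 + 35*A^-6 + A^-10
  A^-4 * (23*d + 5*d^3) = -5*A^2 - 38*A^-2 - 38*A^-6 - 5*A^-10
  A^-6 * (8*d^2) = 8*A^-2 + 16*A^-6 + 8*A^-10
  A^-8 * (d^3) = -A^-2 - 3*A^-6 - 3*A^-10 - A^-14
Summing the groups: <K> = -A^10 + 2*A^6 - A^2 + 2*A^-2 - A^-6 + A^-10 - A^-14
Normalise by the writhe: (-A^3)^(-w) = (-A^3)^(-2) = A^-6, so f(A) = A^-6 * <K> = -A^4 + 2 - A^-4 + 2*A^-8 - A^-12 + A^-16 - A^-20.
Substitute A = t^(-1/4), i.e. A^e → t^(-e/4): V(t) = -t^5 + t^4 - t^3 + 2*t^2 - t + 2 - t^-1

Answer: -t^5 + t^4 - t^3 + 2*t^2 - t + 2 - t^-1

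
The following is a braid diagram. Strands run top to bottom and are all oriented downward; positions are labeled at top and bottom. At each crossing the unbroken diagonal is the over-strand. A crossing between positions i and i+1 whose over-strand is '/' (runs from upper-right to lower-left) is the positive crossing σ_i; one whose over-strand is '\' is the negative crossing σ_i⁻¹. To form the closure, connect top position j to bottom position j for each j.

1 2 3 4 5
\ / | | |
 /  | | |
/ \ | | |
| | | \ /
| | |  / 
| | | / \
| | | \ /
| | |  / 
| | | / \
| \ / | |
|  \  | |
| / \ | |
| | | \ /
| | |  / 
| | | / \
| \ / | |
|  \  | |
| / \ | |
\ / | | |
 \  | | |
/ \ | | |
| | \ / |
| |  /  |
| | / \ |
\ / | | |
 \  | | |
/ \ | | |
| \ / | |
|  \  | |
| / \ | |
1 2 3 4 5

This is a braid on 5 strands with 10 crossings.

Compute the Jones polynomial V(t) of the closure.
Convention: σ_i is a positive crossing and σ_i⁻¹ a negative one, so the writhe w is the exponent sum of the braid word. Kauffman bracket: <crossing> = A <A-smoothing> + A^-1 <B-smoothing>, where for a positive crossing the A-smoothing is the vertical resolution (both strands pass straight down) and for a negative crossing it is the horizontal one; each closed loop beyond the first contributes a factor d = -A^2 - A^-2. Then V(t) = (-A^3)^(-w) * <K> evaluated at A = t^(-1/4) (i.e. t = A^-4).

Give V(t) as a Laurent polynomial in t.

-t^3 + 2*t^2 - 3*t + 4 - 3*t^-1 + 4*t^-2 - 2*t^-3 + t^-4 - t^-5

Derivation:
Reading the diagram top to bottom ('/'-over between positions i,i+1 = s_i, '\'-over = s_i^-1): braid word = s1 s4 s4 s2^-1 s4 s2^-1 s1^-1 s3 s1^-1 s2^-1.
Braid: s1 s4 s4 s2^-1 s4 s2^-1 s1^-1 s3 s1^-1 s2^-1 on 5 strands, 10 crossings.
Writhe w = (#positive) - (#negative) = 5 - 5 = 0.
Computing the Kauffman bracket via state sum. There are 2^10 = 1024 states.
For each crossing: s=0 is the vertical smoothing, s=1 horizontal. Crossing k contributes A^(sign_k * (1 - 2*s_k)); loop factor d = -A^2 - A^-2.
Tabulate the states by total A-exponent and number of loops L (A-exp: L × count):
  A^10: L=6 ×1
  A^8: L=5 ×10
  A^6: L=4 ×40, L=6 ×5
  A^4: L=3 ×80, L=5 ×39, L=7 ×1
  A^2: L=2 ×79, L=4 ×117, L=6 ×14
  A^0: L=1 ×30, L=3 ×158, L=5 ×62, L=7 ×2
  A^-2: L=2 ×84, L=4 ×111, L=6 ×15
  A^-4: L=1 ×9, L=3 ×74, L=5 ×36, L=7 ×1
  A^-6: L=2 ×12, L=4 ×29, L=6 ×4
  A^-8: L=3 ×6, L=5 ×4
  A^-10: L=4 ×1
Each group contributes A^e * Σ count * d^(L-1):
Powers of d = -A^2 - A^-2: d^2 = A^4 + 2 + A^-4; d^3 = -A^6 - 3*A^2 - 3*A^-2 - A^-6; d^4 = A^8 + 4*A^4 + 6 + 4*A^-4 + A^-8; d^5 = -A^10 - 5*A^6 - 10*A^2 - 10*A^-2 - 5*A^-6 - A^-10; d^6 = A^12 + 6*A^8 + 15*A^4 + 20 + 15*A^-4 + 6*A^-8 + A^-12.
  A^10 * (d^5) = -A^20 - 5*A^16 - 10*A^12 - 10*A^8 - 5*A^4 - 1
  A^8 * (10*d^4) = 10*A^16 + 40*A^12 + 60*A^8 + 40*A^4 + 10
  A^6 * (40*d^3 + 5*d^5) = -5*A^16 - 65*A^12 - 170*A^8 - 170*A^4 - 65 - 5*A^-4
  A^4 * (80*d^2 + 39*d^4 + d^6) = A^16 + 45*A^12 + 251*A^8 + 414*A^4 + 251 + 45*A^-4 + A^-8
  A^2 * (79*d + 117*d^3 + 14*d^5) = -14*A^12 - 187*A^8 - 570*A^4 - 570 - 187*A^-4 - 14*A^-8
  A^0 * (30 + 158*d^2 + 62*d^4 + 2*d^6) = 2*A^12 + 74*A^8 + 436*A^4 + 758 + 436*A^-4 + 74*A^-8 + 2*A^-12
  A^-2 * (84*d + 111*d^3 + 15*d^5) = -15*A^8 - 186*A^4 - 567 - 567*A^-4 - 186*A^-8 - 15*A^-12
  A^-4 * (9 + 74*d^2 + 36*d^4 + d^6) = A^8 + 42*A^4 + 233 + 393*A^-4 + 233*A^-8 + 42*A^-12 + A^-16
  A^-6 * (12*d + 29*d^3 + 4*d^5) = -4*A^4 - 49 - 139*A^-4 - 139*A^-8 - 49*A^-12 - 4*A^-16
  A^-8 * (6*d^2 + 4*d^4) = 4 + 22*A^-4 + 36*A^-8 + 22*A^-12 + 4*A^-16
  A^-10 * (d^3) = -A^-4 - 3*A^-8 - 3*A^-12 - A^-16
Summing the groups: <K> = -A^20 + A^16 - 2*A^12 + 4*A^8 - 3*A^4 + 4 - 3*A^-4 + 2*A^-8 - A^-12
Normalise by the writhe: (-A^3)^(-w) = (-A^3)^(0) = 1, so f(A) = 1 * <K> = -A^20 + A^16 - 2*A^12 + 4*A^8 - 3*A^4 + 4 - 3*A^-4 + 2*A^-8 - A^-12.
Substitute A = t^(-1/4), i.e. A^e → t^(-e/4): V(t) = -t^3 + 2*t^2 - 3*t + 4 - 3*t^-1 + 4*t^-2 - 2*t^-3 + t^-4 - t^-5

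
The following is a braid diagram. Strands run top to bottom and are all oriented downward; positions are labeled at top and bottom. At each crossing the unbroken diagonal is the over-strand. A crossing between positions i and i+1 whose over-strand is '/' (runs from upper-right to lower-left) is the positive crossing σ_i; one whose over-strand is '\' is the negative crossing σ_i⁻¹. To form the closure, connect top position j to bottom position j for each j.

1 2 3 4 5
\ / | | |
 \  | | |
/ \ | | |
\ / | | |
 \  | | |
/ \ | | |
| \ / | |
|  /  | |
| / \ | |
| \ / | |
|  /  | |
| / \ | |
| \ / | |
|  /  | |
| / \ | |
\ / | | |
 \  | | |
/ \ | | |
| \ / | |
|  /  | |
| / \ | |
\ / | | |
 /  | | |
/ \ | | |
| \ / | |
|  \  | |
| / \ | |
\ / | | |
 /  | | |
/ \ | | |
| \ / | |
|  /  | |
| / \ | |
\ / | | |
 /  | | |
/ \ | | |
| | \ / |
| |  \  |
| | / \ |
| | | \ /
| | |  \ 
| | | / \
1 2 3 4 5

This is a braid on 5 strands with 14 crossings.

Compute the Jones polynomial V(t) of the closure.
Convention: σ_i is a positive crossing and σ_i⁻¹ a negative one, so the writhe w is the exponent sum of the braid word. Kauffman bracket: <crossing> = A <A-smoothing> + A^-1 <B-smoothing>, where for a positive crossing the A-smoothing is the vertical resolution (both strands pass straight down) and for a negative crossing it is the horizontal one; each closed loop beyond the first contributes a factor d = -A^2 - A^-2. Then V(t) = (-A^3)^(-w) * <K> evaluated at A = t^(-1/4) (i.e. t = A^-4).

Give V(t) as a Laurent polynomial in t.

-t^8 + t^7 - 2*t^6 + 3*t^5 - 3*t^4 + 4*t^3 - 2*t^2 + 2*t - 1

Derivation:
Reading the diagram top to bottom ('/'-over between positions i,i+1 = s_i, '\'-over = s_i^-1): braid word = s1^-1 s1^-1 s2 s2 s2 s1^-1 s2 s1 s2^-1 s1 s2 s1 s3^-1 s4^-1.
The presented braid s1^-1 s1^-1 s2 s2 s2 s1^-1 s2 s1 s2^-1 s1 s2 s1 s3^-1 s4^-1 on 5 strands reduces by inverse Markov moves (closure unchanged at each step):
  Destabilize: the word has the form β·s4^-1 where s4^-1 occurs only as the final letter (β ∈ B_4); drop it and the last strand → 4 strands.
  Destabilize: the word has the form β·s3^-1 where s3^-1 occurs only as the final letter (β ∈ B_3); drop it and the last strand → 3 strands.
  Deconjugate: the word is γ·β·γ⁻¹ with γ = s1^-1 (prefix) and γ⁻¹ = s1 (suffix); strip both.
Reduced to β = s1^-1 s2 s2 s2 s1^-1 s2 s1 s2^-1 s1 s2 on 3 strands, 10 crossings.
Compute on β:
Braid: s1^-1 s2 s2 s2 s1^-1 s2 s1 s2^-1 s1 s2 on 3 strands, 10 crossings.
Writhe w = (#positive) - (#negative) = 7 - 3 = 4.
Enumerate smoothing states for the bracket polynomial. There are 2^10 = 1024 states.
Each crossing splits two ways (0=vertical, 1=horizontal). The state's weight is A^(#A-smoothings - #B-smoothings) * d^(loops - 1).
Tabulate the states by total A-exponent and number of loops L (A-exp: L × count):
  A^10: L=2 ×1
  A^8: L=1 ×5, L=3 ×5
  A^6: L=2 ×39, L=4 ×6
  A^4: L=1 ×34, L=3 ×85, L=5 ×1
  A^2: L=2 ×138, L=4 ×72
  A^0: L=1 ×48, L=3 ×167, L=5 ×37
  A^-2: L=2 ×91, L=4 ×109, L=6 ×10
  A^-4: L=3 ×82, L=5 ×37, L=7 ×1
  A^-6: L=4 ×40, L=6 ×5
  A^-8: L=5 ×10
  A^-10: L=6 ×1
Each group contributes A^e * Σ count * d^(L-1):
Powers of d = -A^2 - A^-2: d^2 = A^4 + 2 + A^-4; d^3 = -A^6 - 3*A^2 - 3*A^-2 - A^-6; d^4 = A^8 + 4*A^4 + 6 + 4*A^-4 + A^-8; d^5 = -A^10 - 5*A^6 - 10*A^2 - 10*A^-2 - 5*A^-6 - A^-10; d^6 = A^12 + 6*A^8 + 15*A^4 + 20 + 15*A^-4 + 6*A^-8 + A^-12.
  A^10 * (d) = -A^12 - A^8
  A^8 * (5 + 5*d^2) = 5*A^12 + 15*A^8 + 5*A^4
  A^6 * (39*d + 6*d^3) = -6*A^12 - 57*A^8 - 57*A^4 - 6
  A^4 * (34 + 85*d^2 + d^4) = A^12 + 89*A^8 + 210*A^4 + 89 + A^-4
  A^2 * (138*d + 72*d^3) = -72*A^8 - 354*A^4 - 354 - 72*A^-4
  A^0 * (48 + 167*d^2 + 37*d^4) = 37*A^8 + 315*A^4 + 604 + 315*A^-4 + 37*A^-8
  A^-2 * (91*d + 109*d^3 + 10*d^5) = -10*A^8 - 159*A^4 - 518 - 518*A^-4 - 159*A^-8 - 10*A^-12
  A^-4 * (82*d^2 + 37*d^4 + d^6) = A^8 + 43*A^4 + 245 + 406*A^-4 + 245*A^-8 + 43*A^-12 + A^-16
  A^-6 * (40*d^3 + 5*d^5) = -5*A^4 - 65 - 170*A^-4 - 170*A^-8 - 65*A^-12 - 5*A^-16
  A^-8 * (10*d^4) = 10 + 40*A^-4 + 60*A^-8 + 40*A^-12 + 10*A^-16
  A^-10 * (d^5) = -1 - 5*A^-4 - 10*A^-8 - 10*A^-12 - 5*A^-16 - A^-20
Summing the groups: <K> = -A^12 + 2*A^8 - 2*A^4 + 4 - 3*A^-4 + 3*A^-8 - 2*A^-12 + A^-16 - A^-20
Normalise by the writhe: (-A^3)^(-w) = (-A^3)^(-4) = A^-12, so f(A) = A^-12 * <K> = -1 + 2*A^-4 - 2*A^-8 + 4*A^-12 - 3*A^-16 + 3*A^-20 - 2*A^-24 + A^-28 - A^-32.
Substitute A = t^(-1/4), i.e. A^e → t^(-e/4): V(t) = -t^8 + t^7 - 2*t^6 + 3*t^5 - 3*t^4 + 4*t^3 - 2*t^2 + 2*t - 1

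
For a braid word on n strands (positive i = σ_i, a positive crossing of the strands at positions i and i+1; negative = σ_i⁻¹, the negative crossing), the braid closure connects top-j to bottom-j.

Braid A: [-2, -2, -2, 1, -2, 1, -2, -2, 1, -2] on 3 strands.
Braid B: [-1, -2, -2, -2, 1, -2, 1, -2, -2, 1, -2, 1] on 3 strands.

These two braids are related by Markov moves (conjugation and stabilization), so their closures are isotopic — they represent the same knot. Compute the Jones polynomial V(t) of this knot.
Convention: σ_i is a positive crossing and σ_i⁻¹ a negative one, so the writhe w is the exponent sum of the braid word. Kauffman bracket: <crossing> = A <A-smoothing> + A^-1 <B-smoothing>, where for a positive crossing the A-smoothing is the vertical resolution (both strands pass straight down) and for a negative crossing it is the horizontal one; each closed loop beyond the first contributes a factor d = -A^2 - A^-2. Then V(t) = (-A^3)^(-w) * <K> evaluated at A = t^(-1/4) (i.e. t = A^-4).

Markov-equivalent braids have isotopic closures, hence identical knot invariants. Strip the Markov moves from each word to reach a common short braid β, then compute V(t) once on β.
Braid A: s2^-1 s2^-1 s2^-1 s1 s2^-1 s1 s2^-1 s2^-1 s1 s2^-1 on 3 strands has no conjugating prefix/suffix or stabilization to strip; take β = s2^-1 s2^-1 s2^-1 s1 s2^-1 s1 s2^-1 s2^-1 s1 s2^-1.
Braid B: s1^-1 s2^-1 s2^-1 s2^-1 s1 s2^-1 s1 s2^-1 s2^-1 s1 s2^-1 s1 on 3 strands reduces by inverse Markov moves (closure unchanged at each step):
  Deconjugate: the word is γ·β·γ⁻¹ with γ = s1^-1 (prefix) and γ⁻¹ = s1 (suffix); strip both.
Reduced to β = s2^-1 s2^-1 s2^-1 s1 s2^-1 s1 s2^-1 s2^-1 s1 s2^-1 on 3 strands, 10 crossings.
Both give the same β = s2^-1 s2^-1 s2^-1 s1 s2^-1 s1 s2^-1 s2^-1 s1 s2^-1 on 3 strands, so one state sum suffices:
Braid: s2^-1 s2^-1 s2^-1 s1 s2^-1 s1 s2^-1 s2^-1 s1 s2^-1 on 3 strands, 10 crossings.
Writhe w = (#positive) - (#negative) = 3 - 7 = -4.
Enumerate smoothing states for the bracket polynomial. There are 2^10 = 1024 states.
Each crossing splits two ways (0=vertical, 1=horizontal). The state's weight is A^(#A-smoothings - #B-smoothings) * d^(loops - 1).
Tabulate the states by total A-exponent and number of loops L (A-exp: L × count):
  A^10: L=8 ×1
  A^8: L=7 ×10
  A^6: L=6 ×45
  A^4: L=5 ×119, L=7 ×1
  A^2: L=4 ×202, L=6 ×8
  A^0: L=3 ×224, L=5 ×28
  A^-2: L=2 ×156, L=4 ×53, L=6 ×1
  A^-4: L=1 ×57, L=3 ×59, L=5 ×4
  A^-6: L=2 ×38, L=4 ×7
  A^-8: L=3 ×10
  A^-10: L=4 ×1
Each group contributes A^e * Σ count * d^(L-1):
Powers of d = -A^2 - A^-2: d^2 = A^4 + 2 + A^-4; d^3 = -A^6 - 3*A^2 - 3*A^-2 - A^-6; d^4 = A^8 + 4*A^4 + 6 + 4*A^-4 + A^-8; d^5 = -A^10 - 5*A^6 - 10*A^2 - 10*A^-2 - 5*A^-6 - A^-10; d^6 = A^12 + 6*A^8 + 15*A^4 + 20 + 15*A^-4 + 6*A^-8 + A^-12; d^7 = -A^14 - 7*A^10 - 21*A^6 - 35*A^2 - 35*A^-2 - 21*A^-6 - 7*A^-10 - A^-14.
  A^10 * (d^7) = -A^24 - 7*A^20 - 21*A^16 - 35*A^12 - 35*A^8 - 21*A^4 - 7 - A^-4
  A^8 * (10*d^6) = 10*A^20 + 60*A^16 + 150*A^12 + 200*A^8 + 150*A^4 + 60 + 10*A^-4
  A^6 * (45*d^5) = -45*A^16 - 225*A^12 - 450*A^8 - 450*A^4 - 225 - 45*A^-4
  A^4 * (119*d^4 + d^6) = A^16 + 125*A^12 + 491*A^8 + 734*A^4 + 491 + 125*A^-4 + A^-8
  A^2 * (202*d^3 + 8*d^5) = -8*A^12 - 242*A^8 - 686*A^4 - 686 - 242*A^-4 - 8*A^-8
  A^0 * (224*d^2 + 28*d^4) = 28*A^8 + 336*A^4 + 616 + 336*A^-4 + 28*A^-8
  A^-2 * (156*d + 53*d^3 + d^5) = -A^8 - 58*A^4 - 325 - 325*A^-4 - 58*A^-8 - A^-12
  A^-4 * (57 + 59*d^2 + 4*d^4) = 4*A^4 + 75 + 199*A^-4 + 75*A^-8 + 4*A^-12
  A^-6 * (38*d + 7*d^3) = -7 - 59*A^-4 - 59*A^-8 - 7*A^-12
  A^-8 * (10*d^2) = 10*A^-4 + 20*A^-8 + 10*A^-12
  A^-10 * (d^3) = -A^-4 - 3*A^-8 - 3*A^-12 - A^-16
Summing the groups: <K> = -A^24 + 3*A^20 - 5*A^16 + 7*A^12 - 9*A^8 + 9*A^4 - 8 + 7*A^-4 - 4*A^-8 + 3*A^-12 - A^-16
Normalise by the writhe: (-A^3)^(-w) = (-A^3)^(4) = A^12, so f(A) = A^12 * <K> = -A^36 + 3*A^32 - 5*A^28 + 7*A^24 - 9*A^20 + 9*A^16 - 8*A^12 + 7*A^8 - 4*A^4 + 3 - A^-4.
Substitute A = t^(-1/4), i.e. A^e → t^(-e/4): V(t) = -t + 3 - 4*t^-1 + 7*t^-2 - 8*t^-3 + 9*t^-4 - 9*t^-5 + 7*t^-6 - 5*t^-7 + 3*t^-8 - t^-9

Answer: -t + 3 - 4*t^-1 + 7*t^-2 - 8*t^-3 + 9*t^-4 - 9*t^-5 + 7*t^-6 - 5*t^-7 + 3*t^-8 - t^-9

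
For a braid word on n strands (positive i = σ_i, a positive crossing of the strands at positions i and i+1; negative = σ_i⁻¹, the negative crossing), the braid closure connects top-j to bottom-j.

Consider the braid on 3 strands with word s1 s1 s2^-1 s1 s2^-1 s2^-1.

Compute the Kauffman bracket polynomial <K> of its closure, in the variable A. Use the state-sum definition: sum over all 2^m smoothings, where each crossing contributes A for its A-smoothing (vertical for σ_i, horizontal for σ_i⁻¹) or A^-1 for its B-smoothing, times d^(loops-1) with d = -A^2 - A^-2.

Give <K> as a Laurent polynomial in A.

-A^12 + 2*A^8 - 2*A^4 + 3 - 2*A^-4 + 2*A^-8 - A^-12

Derivation:
Braid: s1 s1 s2^-1 s1 s2^-1 s2^-1 on 3 strands, 6 crossings.
Writhe w = (#positive) - (#negative) = 3 - 3 = 0.
Computing the Kauffman bracket via state sum. There are 2^6 = 64 states.
For each crossing: s=0 is the vertical smoothing, s=1 horizontal. Crossing k contributes A^(sign_k * (1 - 2*s_k)); loop factor d = -A^2 - A^-2.
Tabulate the states by total A-exponent and number of loops L (A-exp: L × count):
  A^6: L=4 ×1
  A^4: L=3 ×6
  A^2: L=2 ×14, L=4 ×1
  A^0: L=1 ×13, L=3 ×7
  A^-2: L=2 ×14, L=4 ×1
  A^-4: L=3 ×6
  A^-6: L=4 ×1
Each group contributes A^e * Σ count * d^(L-1):
Powers of d = -A^2 - A^-2: d^2 = A^4 + 2 + A^-4; d^3 = -A^6 - 3*A^2 - 3*A^-2 - A^-6.
  A^6 * (d^3) = -A^12 - 3*A^8 - 3*A^4 - 1
  A^4 * (6*d^2) = 6*A^8 + 12*A^4 + 6
  A^2 * (14*d + d^3) = -A^8 - 17*A^4 - 17 - A^-4
  A^0 * (13 + 7*d^2) = 7*A^4 + 27 + 7*A^-4
  A^-2 * (14*d + d^3) = -A^4 - 17 - 17*A^-4 - A^-8
  A^-4 * (6*d^2) = 6 + 12*A^-4 + 6*A^-8
  A^-6 * (d^3) = -1 - 3*A^-4 - 3*A^-8 - A^-12
Summing the groups: <K> = -A^12 + 2*A^8 - 2*A^4 + 3 - 2*A^-4 + 2*A^-8 - A^-12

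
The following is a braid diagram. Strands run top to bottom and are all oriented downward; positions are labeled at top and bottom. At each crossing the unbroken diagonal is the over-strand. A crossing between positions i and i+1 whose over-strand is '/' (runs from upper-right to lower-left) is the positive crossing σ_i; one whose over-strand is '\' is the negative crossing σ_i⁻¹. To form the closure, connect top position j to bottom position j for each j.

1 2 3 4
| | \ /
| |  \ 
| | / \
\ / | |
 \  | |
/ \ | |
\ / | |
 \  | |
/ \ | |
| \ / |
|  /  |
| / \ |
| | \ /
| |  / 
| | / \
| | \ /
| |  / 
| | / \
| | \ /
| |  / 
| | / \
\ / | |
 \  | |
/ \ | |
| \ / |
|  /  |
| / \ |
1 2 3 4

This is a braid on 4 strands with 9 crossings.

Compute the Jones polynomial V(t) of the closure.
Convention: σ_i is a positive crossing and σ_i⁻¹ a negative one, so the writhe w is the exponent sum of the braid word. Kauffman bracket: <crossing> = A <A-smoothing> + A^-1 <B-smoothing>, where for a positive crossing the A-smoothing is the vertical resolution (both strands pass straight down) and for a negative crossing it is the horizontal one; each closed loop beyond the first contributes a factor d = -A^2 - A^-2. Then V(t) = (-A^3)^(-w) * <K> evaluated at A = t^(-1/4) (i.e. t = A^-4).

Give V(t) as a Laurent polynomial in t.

Reading the diagram top to bottom ('/'-over between positions i,i+1 = s_i, '\'-over = s_i^-1): braid word = s3^-1 s1^-1 s1^-1 s2 s3 s3 s3 s1^-1 s2.
Braid: s3^-1 s1^-1 s1^-1 s2 s3 s3 s3 s1^-1 s2 on 4 strands, 9 crossings.
Writhe w = (#positive) - (#negative) = 5 - 4 = 1.
Enumerate smoothing states for the bracket polynomial. There are 2^9 = 512 states.
Each crossing splits two ways (0=vertical, 1=horizontal). The state's weight is A^(#A-smoothings - #B-smoothings) * d^(loops - 1).
Tabulate the states by total A-exponent and number of loops L (A-exp: L × count):
  A^9: L=4 ×1
  A^7: L=3 ×5, L=5 ×4
  A^5: L=2 ×10, L=4 ×23, L=6 ×3
  A^3: L=1 ×8, L=3 ×57, L=5 ×18, L=7 ×1
  A^1: L=2 ×70, L=4 ×50, L=6 ×6
  A^-1: L=1 ×33, L=3 ×75, L=5 ×18
  A^-3: L=2 ×51, L=4 ×32, L=6 ×1
  A^-5: L=3 ×32, L=5 ×4
  A^-7: L=4 ×9
  A^-9: L=5 ×1
Each group contributes A^e * Σ count * d^(L-1):
Powers of d = -A^2 - A^-2: d^2 = A^4 + 2 + A^-4; d^3 = -A^6 - 3*A^2 - 3*A^-2 - A^-6; d^4 = A^8 + 4*A^4 + 6 + 4*A^-4 + A^-8; d^5 = -A^10 - 5*A^6 - 10*A^2 - 10*A^-2 - 5*A^-6 - A^-10; d^6 = A^12 + 6*A^8 + 15*A^4 + 20 + 15*A^-4 + 6*A^-8 + A^-12.
  A^9 * (d^3) = -A^15 - 3*A^11 - 3*A^7 - A^3
  A^7 * (5*d^2 + 4*d^4) = 4*A^15 + 21*A^11 + 34*A^7 + 21*A^3 + 4*A^-1
  A^5 * (10*d + 23*d^3 + 3*d^5) = -3*A^15 - 38*A^11 - 109*A^7 - 109*A^3 - 38*A^-1 - 3*A^-5
  A^3 * (8 + 57*d^2 + 18*d^4 + d^6) = A^15 + 24*A^11 + 144*A^7 + 250*A^3 + 144*A^-1 + 24*A^-5 + A^-9
  A^1 * (70*d + 50*d^3 + 6*d^5) = -6*A^11 - 80*A^7 - 280*A^3 - 280*A^-1 - 80*A^-5 - 6*A^-9
  A^-1 * (33 + 75*d^2 + 18*d^4) = 18*A^7 + 147*A^3 + 291*A^-1 + 147*A^-5 + 18*A^-9
  A^-3 * (51*d + 32*d^3 + d^5) = -A^7 - 37*A^3 - 157*A^-1 - 157*A^-5 - 37*A^-9 - A^-13
  A^-5 * (32*d^2 + 4*d^4) = 4*A^3 + 48*A^-1 + 88*A^-5 + 48*A^-9 + 4*A^-13
  A^-7 * (9*d^3) = -9*A^-1 - 27*A^-5 - 27*A^-9 - 9*A^-13
  A^-9 * (d^4) = A^-1 + 4*A^-5 + 6*A^-9 + 4*A^-13 + A^-17
Summing the groups: <K> = A^15 - 2*A^11 + 3*A^7 - 5*A^3 + 4*A^-1 - 4*A^-5 + 3*A^-9 - 2*A^-13 + A^-17
Normalise by the writhe: (-A^3)^(-w) = (-A^3)^(-1) = -A^-3, so f(A) = -A^-3 * <K> = -A^12 + 2*A^8 - 3*A^4 + 5 - 4*A^-4 + 4*A^-8 - 3*A^-12 + 2*A^-16 - A^-20.
Substitute A = t^(-1/4), i.e. A^e → t^(-e/4): V(t) = -t^5 + 2*t^4 - 3*t^3 + 4*t^2 - 4*t + 5 - 3*t^-1 + 2*t^-2 - t^-3

Answer: -t^5 + 2*t^4 - 3*t^3 + 4*t^2 - 4*t + 5 - 3*t^-1 + 2*t^-2 - t^-3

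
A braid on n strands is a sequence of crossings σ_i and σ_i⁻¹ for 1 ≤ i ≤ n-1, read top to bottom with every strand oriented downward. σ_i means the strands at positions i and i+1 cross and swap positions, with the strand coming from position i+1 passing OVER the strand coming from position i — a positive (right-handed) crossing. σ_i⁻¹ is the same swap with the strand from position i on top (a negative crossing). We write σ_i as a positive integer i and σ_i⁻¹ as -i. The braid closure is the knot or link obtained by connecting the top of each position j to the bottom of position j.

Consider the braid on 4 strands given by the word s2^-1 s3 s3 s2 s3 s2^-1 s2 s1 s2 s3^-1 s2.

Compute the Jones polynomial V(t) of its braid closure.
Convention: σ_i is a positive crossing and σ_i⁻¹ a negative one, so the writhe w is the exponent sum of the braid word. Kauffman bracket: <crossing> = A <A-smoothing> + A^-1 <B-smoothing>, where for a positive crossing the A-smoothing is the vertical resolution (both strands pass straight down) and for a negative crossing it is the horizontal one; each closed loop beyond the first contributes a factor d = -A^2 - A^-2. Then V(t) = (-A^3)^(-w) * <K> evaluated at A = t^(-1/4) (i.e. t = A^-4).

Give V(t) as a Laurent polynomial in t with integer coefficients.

-t^4 + t^3 + t

Derivation:
The presented braid s2^-1 s3 s3 s2 s3 s2^-1 s2 s1 s2 s3^-1 s2 on 4 strands reduces by inverse Markov moves (closure unchanged at each step):
  Deconjugate: the word is γ·β·γ⁻¹ with γ = s2^-1 (prefix) and γ⁻¹ = s2 (suffix); strip both.
  Deconjugate: the word is γ·β·γ⁻¹ with γ = s3 (prefix) and γ⁻¹ = s3^-1 (suffix); strip both.
Reduced to β = s3 s2 s3 s2^-1 s2 s1 s2 on 4 strands, 7 crossings.
Compute on β:
First cancel adjacent σ_i σ_i⁻¹ pairs (Reidemeister II — same braid, same closure): s3 s2 s3 s2^-1 s2 s1 s2 → s3 s2 s3 s1 s2.
Braid: s3 s2 s3 s1 s2 on 4 strands, 5 crossings.
Writhe w = (#positive) - (#negative) = 5 - 0 = 5.
Enumerate smoothing states for the bracket polynomial. There are 2^5 = 32 states.
Smooth each crossing (0=||, 1=⌣⌢); contribution A^(Σ sign_k(1-2s_k)) * d^(L-1).
  state 00000: A-exp=+5, loops=4, term = A^5 * d^3
  state 00001: A-exp=+3, loops=3, term = A^3 * d^2
  state 00010: A-exp=+3, loops=3, term = A^3 * d^2
  state 00011: A-exp=+1, loops=2, term = A^1 * d^1
  state 00100: A-exp=+3, loops=3, term = A^3 * d^2
  state 00101: A-exp=+1, loops=2, term = A^1 * d^1
  state 00110: A-exp=+1, loops=2, term = A^1 * d^1
  state 00111: A-exp=-1, loops=1, term = A^-1 * d^0
  state 01000: A-exp=+3, loops=3, term = A^3 * d^2
  state 01001: A-exp=+1, loops=4, term = A^1 * d^3
  state 01010: A-exp=+1, loops=2, term = A^1 * d^1
  state 01011: A-exp=-1, loops=3, term = A^-1 * d^2
  state 01100: A-exp=+1, loops=2, term = A^1 * d^1
  state 01101: A-exp=-1, loops=3, term = A^-1 * d^2
  state 01110: A-exp=-1, loops=1, term = A^-1 * d^0
  state 01111: A-exp=-3, loops=2, term = A^-3 * d^1
  state 10000: A-exp=+3, loops=3, term = A^3 * d^2
  state 10001: A-exp=+1, loops=2, term = A^1 * d^1
  state 10010: A-exp=+1, loops=2, term = A^1 * d^1
  state 10011: A-exp=-1, loops=1, term = A^-1 * d^0
  state 10100: A-exp=+1, loops=4, term = A^1 * d^3
  state 10101: A-exp=-1, loops=3, term = A^-1 * d^2
  state 10110: A-exp=-1, loops=3, term = A^-1 * d^2
  state 10111: A-exp=-3, loops=2, term = A^-3 * d^1
  state 11000: A-exp=+1, loops=2, term = A^1 * d^1
  state 11001: A-exp=-1, loops=3, term = A^-1 * d^2
  state 11010: A-exp=-1, loops=1, term = A^-1 * d^0
  state 11011: A-exp=-3, loops=2, term = A^-3 * d^1
  state 11100: A-exp=-1, loops=3, term = A^-1 * d^2
  state 11101: A-exp=-3, loops=2, term = A^-3 * d^1
  state 11110: A-exp=-3, loops=2, term = A^-3 * d^1
  state 11111: A-exp=-5, loops=1, term = A^-5 * d^0
Collect the terms by A-exponent (count of states per loop number):
Powers of d = -A^2 - A^-2: d^2 = A^4 + 2 + A^-4; d^3 = -A^6 - 3*A^2 - 3*A^-2 - A^-6.
  A^5 * (d^3) = -A^11 - 3*A^7 - 3*A^3 - A^-1
  A^3 * (5*d^2) = 5*A^7 + 10*A^3 + 5*A^-1
  A^1 * (8*d + 2*d^3) = -2*A^7 - 14*A^3 - 14*A^-1 - 2*A^-5
  A^-1 * (4 + 6*d^2) = 6*A^3 + 16*A^-1 + 6*A^-5
  A^-3 * (5*d) = -5*A^-1 - 5*A^-5
  A^-5 * (1) = A^-5
Summing the groups: <K> = -A^11 - A^3 + A^-1
Normalise by the writhe: (-A^3)^(-w) = (-A^3)^(-5) = -A^-15, so f(A) = -A^-15 * <K> = A^-4 + A^-12 - A^-16.
Substitute A = t^(-1/4), i.e. A^e → t^(-e/4): V(t) = -t^4 + t^3 + t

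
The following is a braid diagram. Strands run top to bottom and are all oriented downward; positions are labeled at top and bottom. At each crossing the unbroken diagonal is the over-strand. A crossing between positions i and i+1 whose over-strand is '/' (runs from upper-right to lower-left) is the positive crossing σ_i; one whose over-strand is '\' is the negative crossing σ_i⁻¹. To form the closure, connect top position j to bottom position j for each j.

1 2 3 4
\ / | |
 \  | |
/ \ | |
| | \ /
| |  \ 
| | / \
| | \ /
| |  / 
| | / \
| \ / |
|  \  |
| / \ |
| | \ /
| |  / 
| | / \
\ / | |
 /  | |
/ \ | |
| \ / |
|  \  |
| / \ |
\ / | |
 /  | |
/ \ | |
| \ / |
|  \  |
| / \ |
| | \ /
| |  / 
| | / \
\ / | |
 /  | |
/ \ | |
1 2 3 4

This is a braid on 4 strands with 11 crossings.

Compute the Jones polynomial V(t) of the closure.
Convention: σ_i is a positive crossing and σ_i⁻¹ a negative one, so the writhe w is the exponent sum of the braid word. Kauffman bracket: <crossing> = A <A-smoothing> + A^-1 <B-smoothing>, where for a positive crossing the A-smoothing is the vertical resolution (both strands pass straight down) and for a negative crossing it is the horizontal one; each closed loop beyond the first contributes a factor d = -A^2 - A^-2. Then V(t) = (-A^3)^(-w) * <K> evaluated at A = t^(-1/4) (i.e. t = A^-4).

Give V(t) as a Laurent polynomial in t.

Reading the diagram top to bottom ('/'-over between positions i,i+1 = s_i, '\'-over = s_i^-1): braid word = s1^-1 s3^-1 s3 s2^-1 s3 s1 s2^-1 s1 s2^-1 s3 s1.
The presented braid s1^-1 s3^-1 s3 s2^-1 s3 s1 s2^-1 s1 s2^-1 s3 s1 on 4 strands reduces by inverse Markov moves (closure unchanged at each step):
  Deconjugate: the word is γ·β·γ⁻¹ with γ = s1^-1 s3^-1 (prefix) and γ⁻¹ = s3 s1 (suffix); strip both.
Reduced to β = s3 s2^-1 s3 s1 s2^-1 s1 s2^-1 on 4 strands, 7 crossings.
Compute on β:
Braid: s3 s2^-1 s3 s1 s2^-1 s1 s2^-1 on 4 strands, 7 crossings.
Writhe w = (#positive) - (#negative) = 4 - 3 = 1.
Enumerate smoothing states for the bracket polynomial. There are 2^7 = 128 states.
For each crossing: s=0 is the vertical smoothing, s=1 horizontal. Crossing k contributes A^(sign_k * (1 - 2*s_k)); loop factor d = -A^2 - A^-2.
Tabulate the states by total A-exponent and number of loops L (A-exp: L × count):
  A^7: L=5 ×1
  A^5: L=4 ×7
  A^3: L=3 ×21
  A^1: L=2 ×32, L=4 ×3
  A^-1: L=1 ×21, L=3 ×14
  A^-3: L=2 ×19, L=4 ×2
  A^-5: L=3 ×7
  A^-7: L=4 ×1
Each group contributes A^e * Σ count * d^(L-1):
Powers of d = -A^2 - A^-2: d^2 = A^4 + 2 + A^-4; d^3 = -A^6 - 3*A^2 - 3*A^-2 - A^-6; d^4 = A^8 + 4*A^4 + 6 + 4*A^-4 + A^-8.
  A^7 * (d^4) = A^15 + 4*A^11 + 6*A^7 + 4*A^3 + A^-1
  A^5 * (7*d^3) = -7*A^11 - 21*A^7 - 21*A^3 - 7*A^-1
  A^3 * (21*d^2) = 21*A^7 + 42*A^3 + 21*A^-1
  A^1 * (32*d + 3*d^3) = -3*A^7 - 41*A^3 - 41*A^-1 - 3*A^-5
  A^-1 * (21 + 14*d^2) = 14*A^3 + 49*A^-1 + 14*A^-5
  A^-3 * (19*d + 2*d^3) = -2*A^3 - 25*A^-1 - 25*A^-5 - 2*A^-9
  A^-5 * (7*d^2) = 7*A^-1 + 14*A^-5 + 7*A^-9
  A^-7 * (d^3) = -A^-1 - 3*A^-5 - 3*A^-9 - A^-13
Summing the groups: <K> = A^15 - 3*A^11 + 3*A^7 - 4*A^3 + 4*A^-1 - 3*A^-5 + 2*A^-9 - A^-13
Normalise by the writhe: (-A^3)^(-w) = (-A^3)^(-1) = -A^-3, so f(A) = -A^-3 * <K> = -A^12 + 3*A^8 - 3*A^4 + 4 - 4*A^-4 + 3*A^-8 - 2*A^-12 + A^-16.
Substitute A = t^(-1/4), i.e. A^e → t^(-e/4): V(t) = t^4 - 2*t^3 + 3*t^2 - 4*t + 4 - 3*t^-1 + 3*t^-2 - t^-3

Answer: t^4 - 2*t^3 + 3*t^2 - 4*t + 4 - 3*t^-1 + 3*t^-2 - t^-3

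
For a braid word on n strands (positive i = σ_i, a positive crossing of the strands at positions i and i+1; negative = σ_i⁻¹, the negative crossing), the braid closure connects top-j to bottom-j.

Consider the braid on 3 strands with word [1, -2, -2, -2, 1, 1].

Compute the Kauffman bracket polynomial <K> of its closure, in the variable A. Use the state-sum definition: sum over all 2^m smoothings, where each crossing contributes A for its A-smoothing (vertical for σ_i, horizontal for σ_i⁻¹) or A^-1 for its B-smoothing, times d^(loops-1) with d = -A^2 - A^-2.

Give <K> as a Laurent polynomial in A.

-A^12 + A^8 - A^4 + 3 - A^-4 + A^-8 - A^-12

Derivation:
Braid: s1 s2^-1 s2^-1 s2^-1 s1 s1 on 3 strands, 6 crossings.
Writhe w = (#positive) - (#negative) = 3 - 3 = 0.
State-sum expansion of <K>. There are 2^6 = 64 states.
Each crossing splits two ways (0=vertical, 1=horizontal). The state's weight is A^(#A-smoothings - #B-smoothings) * d^(loops - 1).
Tabulate the states by total A-exponent and number of loops L (A-exp: L × count):
  A^6: L=4 ×1
  A^4: L=3 ×6
  A^2: L=2 ×12, L=4 ×3
  A^0: L=1 ×9, L=3 ×10, L=5 ×1
  A^-2: L=2 ×12, L=4 ×3
  A^-4: L=3 ×6
  A^-6: L=4 ×1
Each group contributes A^e * Σ count * d^(L-1):
Powers of d = -A^2 - A^-2: d^2 = A^4 + 2 + A^-4; d^3 = -A^6 - 3*A^2 - 3*A^-2 - A^-6; d^4 = A^8 + 4*A^4 + 6 + 4*A^-4 + A^-8.
  A^6 * (d^3) = -A^12 - 3*A^8 - 3*A^4 - 1
  A^4 * (6*d^2) = 6*A^8 + 12*A^4 + 6
  A^2 * (12*d + 3*d^3) = -3*A^8 - 21*A^4 - 21 - 3*A^-4
  A^0 * (9 + 10*d^2 + d^4) = A^8 + 14*A^4 + 35 + 14*A^-4 + A^-8
  A^-2 * (12*d + 3*d^3) = -3*A^4 - 21 - 21*A^-4 - 3*A^-8
  A^-4 * (6*d^2) = 6 + 12*A^-4 + 6*A^-8
  A^-6 * (d^3) = -1 - 3*A^-4 - 3*A^-8 - A^-12
Summing the groups: <K> = -A^12 + A^8 - A^4 + 3 - A^-4 + A^-8 - A^-12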